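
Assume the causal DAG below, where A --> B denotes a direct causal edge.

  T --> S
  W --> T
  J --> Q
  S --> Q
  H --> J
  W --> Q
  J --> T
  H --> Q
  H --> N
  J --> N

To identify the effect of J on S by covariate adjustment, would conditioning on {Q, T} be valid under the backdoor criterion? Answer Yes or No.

Backdoor paths from J to S (paths whose first edge points into J):
  P1: J <- H -> Q <- W -> T -> S
  P2: J <- H -> Q <- S
Condition 1 (no descendant of J in the set): FAILS — Q and T are descendants of J.
Condition 2 (every backdoor path blocked by {Q, T}):
  P1: blocked at chain node T ∈ conditioning set.
  P2: open — collider(s) Q are conditioned on (or have a conditioned descendant) and no non-collider on the path is in the set.
{Q, T} does not satisfy the backdoor criterion.

No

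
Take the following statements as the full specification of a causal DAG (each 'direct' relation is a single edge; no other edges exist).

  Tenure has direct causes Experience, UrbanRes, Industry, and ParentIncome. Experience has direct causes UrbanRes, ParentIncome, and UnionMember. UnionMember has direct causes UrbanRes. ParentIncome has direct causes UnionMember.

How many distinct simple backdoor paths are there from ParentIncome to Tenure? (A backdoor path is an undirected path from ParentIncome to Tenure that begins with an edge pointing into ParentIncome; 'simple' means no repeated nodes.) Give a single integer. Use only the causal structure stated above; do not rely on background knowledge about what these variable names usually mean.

4

A backdoor path from ParentIncome to Tenure is any simple undirected path whose first edge points into ParentIncome (i.e. leaves ParentIncome via a parent).
Parents of ParentIncome: {UnionMember}.
Enumerating:
  P1: ParentIncome <- UnionMember <- UrbanRes -> Experience -> Tenure
  P2: ParentIncome <- UnionMember <- UrbanRes -> Tenure
  P3: ParentIncome <- UnionMember -> Experience <- UrbanRes -> Tenure
  P4: ParentIncome <- UnionMember -> Experience -> Tenure
That exhausts the simple backdoor paths. Count: 4.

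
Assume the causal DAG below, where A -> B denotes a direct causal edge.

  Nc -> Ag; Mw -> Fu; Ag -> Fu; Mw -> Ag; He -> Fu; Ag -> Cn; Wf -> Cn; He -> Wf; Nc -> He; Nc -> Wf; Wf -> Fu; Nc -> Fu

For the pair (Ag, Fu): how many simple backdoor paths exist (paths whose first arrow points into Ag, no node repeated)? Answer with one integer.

A backdoor path from Ag to Fu is any simple undirected path whose first edge points into Ag (i.e. leaves Ag via a parent).
Parents of Ag: {Mw, Nc}.
Enumerating:
  P1: Ag <- Mw -> Fu
  P2: Ag <- Nc -> He -> Wf -> Fu
  P3: Ag <- Nc -> He -> Fu
  P4: Ag <- Nc -> Wf <- He -> Fu
  P5: Ag <- Nc -> Wf -> Fu
  P6: Ag <- Nc -> Fu
That exhausts the simple backdoor paths. Count: 6.

6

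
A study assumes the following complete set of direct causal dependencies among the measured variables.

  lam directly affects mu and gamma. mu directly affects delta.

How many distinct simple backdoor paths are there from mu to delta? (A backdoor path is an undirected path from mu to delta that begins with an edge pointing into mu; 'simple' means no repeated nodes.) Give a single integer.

0

A backdoor path from mu to delta is any simple undirected path whose first edge points into mu (i.e. leaves mu via a parent).
Parents of mu: {lam}.
No simple path from any parent of mu reaches delta without revisiting mu, so there are no backdoor paths.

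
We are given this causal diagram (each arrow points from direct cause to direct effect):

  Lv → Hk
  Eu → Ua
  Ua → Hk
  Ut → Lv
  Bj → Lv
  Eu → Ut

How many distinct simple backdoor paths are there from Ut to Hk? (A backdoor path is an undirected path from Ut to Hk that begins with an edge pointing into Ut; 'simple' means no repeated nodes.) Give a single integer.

1

A backdoor path from Ut to Hk is any simple undirected path whose first edge points into Ut (i.e. leaves Ut via a parent).
Parents of Ut: {Eu}.
Enumerating:
  P1: Ut <- Eu -> Ua -> Hk
That exhausts the simple backdoor paths. Count: 1.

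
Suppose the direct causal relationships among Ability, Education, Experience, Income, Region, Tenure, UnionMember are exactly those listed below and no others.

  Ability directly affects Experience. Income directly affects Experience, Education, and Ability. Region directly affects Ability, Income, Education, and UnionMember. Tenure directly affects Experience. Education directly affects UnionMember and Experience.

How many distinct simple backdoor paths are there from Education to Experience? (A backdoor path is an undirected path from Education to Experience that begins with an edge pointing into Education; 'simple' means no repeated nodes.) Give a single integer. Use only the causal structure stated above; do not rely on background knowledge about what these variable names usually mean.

A backdoor path from Education to Experience is any simple undirected path whose first edge points into Education (i.e. leaves Education via a parent).
Parents of Education: {Income, Region}.
Enumerating:
  P1: Education <- Region -> Income -> Ability -> Experience
  P2: Education <- Region -> Income -> Experience
  P3: Education <- Region -> Ability <- Income -> Experience
  P4: Education <- Region -> Ability -> Experience
  P5: Education <- Income <- Region -> Ability -> Experience
  P6: Education <- Income -> Ability -> Experience
  P7: Education <- Income -> Experience
That exhausts the simple backdoor paths. Count: 7.

7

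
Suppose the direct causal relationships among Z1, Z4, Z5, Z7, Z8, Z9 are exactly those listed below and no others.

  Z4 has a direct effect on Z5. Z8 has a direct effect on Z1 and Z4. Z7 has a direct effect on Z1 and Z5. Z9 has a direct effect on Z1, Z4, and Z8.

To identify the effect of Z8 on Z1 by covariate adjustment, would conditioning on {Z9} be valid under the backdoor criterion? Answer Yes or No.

Backdoor paths from Z8 to Z1 (paths whose first edge points into Z8):
  P1: Z8 <- Z9 -> Z4 -> Z5 <- Z7 -> Z1
  P2: Z8 <- Z9 -> Z1
Condition 1 (no descendant of Z8 in the set): holds — descendants of Z8 are {Z1, Z4, Z5}; none are in {Z9}.
Condition 2 (every backdoor path blocked by {Z9}):
  P1: blocked at fork node Z9 ∈ conditioning set.
  P2: blocked at fork node Z9 ∈ conditioning set.
{Z9} satisfies the backdoor criterion.

Yes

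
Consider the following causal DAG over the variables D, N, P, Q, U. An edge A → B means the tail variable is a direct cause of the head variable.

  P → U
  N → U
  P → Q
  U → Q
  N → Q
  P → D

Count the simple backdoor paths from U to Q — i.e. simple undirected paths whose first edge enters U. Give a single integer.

A backdoor path from U to Q is any simple undirected path whose first edge points into U (i.e. leaves U via a parent).
Parents of U: {N, P}.
Enumerating:
  P1: U <- P -> Q
  P2: U <- N -> Q
That exhausts the simple backdoor paths. Count: 2.

2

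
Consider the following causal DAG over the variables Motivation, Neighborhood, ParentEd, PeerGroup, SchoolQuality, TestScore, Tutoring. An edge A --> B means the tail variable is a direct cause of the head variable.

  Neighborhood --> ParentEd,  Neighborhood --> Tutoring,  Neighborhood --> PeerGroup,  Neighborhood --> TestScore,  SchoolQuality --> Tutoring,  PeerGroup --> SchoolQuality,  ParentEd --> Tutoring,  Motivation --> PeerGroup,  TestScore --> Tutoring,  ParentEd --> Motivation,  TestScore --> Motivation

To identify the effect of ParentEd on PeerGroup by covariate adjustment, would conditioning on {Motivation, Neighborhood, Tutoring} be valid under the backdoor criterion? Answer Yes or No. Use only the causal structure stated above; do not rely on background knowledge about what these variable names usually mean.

Backdoor paths from ParentEd to PeerGroup (paths whose first edge points into ParentEd):
  P1: ParentEd <- Neighborhood -> TestScore -> Motivation -> PeerGroup
  P2: ParentEd <- Neighborhood -> TestScore -> Tutoring <- SchoolQuality <- PeerGroup
  P3: ParentEd <- Neighborhood -> PeerGroup
  P4: ParentEd <- Neighborhood -> Tutoring <- TestScore -> Motivation -> PeerGroup
  P5: ParentEd <- Neighborhood -> Tutoring <- SchoolQuality <- PeerGroup
Condition 1 (no descendant of ParentEd in the set): FAILS — Motivation and Tutoring are descendants of ParentEd.
Condition 2 (every backdoor path blocked by {Motivation, Neighborhood, Tutoring}):
  P1: blocked at fork node Neighborhood ∈ conditioning set.
  P2: blocked at fork node Neighborhood ∈ conditioning set.
  P3: blocked at fork node Neighborhood ∈ conditioning set.
  P4: blocked at fork node Neighborhood ∈ conditioning set.
  P5: blocked at fork node Neighborhood ∈ conditioning set.
{Motivation, Neighborhood, Tutoring} does not satisfy the backdoor criterion.

No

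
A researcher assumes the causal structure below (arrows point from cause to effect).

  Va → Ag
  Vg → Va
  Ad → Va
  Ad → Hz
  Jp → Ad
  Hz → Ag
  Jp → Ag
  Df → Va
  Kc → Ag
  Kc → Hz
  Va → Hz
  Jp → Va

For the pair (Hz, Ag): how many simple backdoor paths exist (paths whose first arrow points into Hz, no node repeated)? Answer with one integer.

A backdoor path from Hz to Ag is any simple undirected path whose first edge points into Hz (i.e. leaves Hz via a parent).
Parents of Hz: {Ad, Kc, Va}.
Enumerating:
  P1: Hz <- Kc -> Ag
  P2: Hz <- Ad <- Jp -> Va -> Ag
  P3: Hz <- Ad <- Jp -> Ag
  P4: Hz <- Ad -> Va <- Jp -> Ag
  P5: Hz <- Ad -> Va -> Ag
  P6: Hz <- Va <- Jp -> Ag
  P7: Hz <- Va <- Ad <- Jp -> Ag
  P8: Hz <- Va -> Ag
That exhausts the simple backdoor paths. Count: 8.

8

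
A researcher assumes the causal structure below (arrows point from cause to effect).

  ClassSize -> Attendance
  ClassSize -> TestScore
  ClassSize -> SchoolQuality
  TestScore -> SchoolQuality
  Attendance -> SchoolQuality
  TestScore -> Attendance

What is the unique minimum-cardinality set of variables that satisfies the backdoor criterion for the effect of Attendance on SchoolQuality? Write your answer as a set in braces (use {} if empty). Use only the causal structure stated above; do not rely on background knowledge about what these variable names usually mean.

{ClassSize, TestScore}

Variables eligible for adjustment (non-descendants of Attendance, excluding Attendance and SchoolQuality): {ClassSize, TestScore}.
Backdoor paths from Attendance to SchoolQuality:
  P1: Attendance <- ClassSize -> TestScore -> SchoolQuality
  P2: Attendance <- ClassSize -> SchoolQuality
  P3: Attendance <- TestScore <- ClassSize -> SchoolQuality
  P4: Attendance <- TestScore -> SchoolQuality
The empty set is not sufficient: P1 (Attendance <- ClassSize -> TestScore -> SchoolQuality) has no collider blocking it and no conditioned non-collider, so it is open.
Try {ClassSize, TestScore}:
  P1: blocked at fork node ClassSize ∈ conditioning set.
  P2: blocked at fork node ClassSize ∈ conditioning set.
  P3: blocked at chain node TestScore ∈ conditioning set.
  P4: blocked at fork node TestScore ∈ conditioning set.
{ClassSize, TestScore} contains no descendant of Attendance and blocks every backdoor path.
Every element of {ClassSize, TestScore} is needed (dropping ClassSize leaves P2 open; dropping TestScore leaves P4 open), so no proper subset is valid.
Among all size-2 subsets of the eligible variables, only {ClassSize, TestScore} blocks every backdoor path, so it is the unique smallest valid adjustment set.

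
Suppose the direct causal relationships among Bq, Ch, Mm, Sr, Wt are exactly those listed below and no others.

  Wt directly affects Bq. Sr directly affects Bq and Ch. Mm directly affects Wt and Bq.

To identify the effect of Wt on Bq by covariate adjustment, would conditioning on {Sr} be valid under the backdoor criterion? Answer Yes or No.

Backdoor paths from Wt to Bq (paths whose first edge points into Wt):
  P1: Wt <- Mm -> Bq
Condition 1 (no descendant of Wt in the set): holds — descendants of Wt are {Bq}; none are in {Sr}.
Condition 2 (every backdoor path blocked by {Sr}):
  P1: open — no interior node is in the conditioning set.
{Sr} does not satisfy the backdoor criterion.

No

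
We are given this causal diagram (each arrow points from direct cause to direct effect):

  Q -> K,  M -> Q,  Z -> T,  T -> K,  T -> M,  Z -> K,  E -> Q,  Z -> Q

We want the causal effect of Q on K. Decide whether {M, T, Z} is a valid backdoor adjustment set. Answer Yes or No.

Yes

Backdoor paths from Q to K (paths whose first edge points into Q):
  P1: Q <- Z -> T -> K
  P2: Q <- Z -> K
  P3: Q <- M <- T <- Z -> K
  P4: Q <- M <- T -> K
Condition 1 (no descendant of Q in the set): holds — descendants of Q are {K}; none are in {M, T, Z}.
Condition 2 (every backdoor path blocked by {M, T, Z}):
  P1: blocked at fork node Z ∈ conditioning set.
  P2: blocked at fork node Z ∈ conditioning set.
  P3: blocked at chain node M ∈ conditioning set.
  P4: blocked at chain node M ∈ conditioning set.
{M, T, Z} satisfies the backdoor criterion.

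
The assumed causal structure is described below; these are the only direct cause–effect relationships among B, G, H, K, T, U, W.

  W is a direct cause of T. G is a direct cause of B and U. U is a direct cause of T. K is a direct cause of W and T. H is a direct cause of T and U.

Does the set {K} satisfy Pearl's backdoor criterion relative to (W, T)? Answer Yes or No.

Yes

Backdoor paths from W to T (paths whose first edge points into W):
  P1: W <- K -> T
Condition 1 (no descendant of W in the set): holds — descendants of W are {T}; none are in {K}.
Condition 2 (every backdoor path blocked by {K}):
  P1: blocked at fork node K ∈ conditioning set.
{K} satisfies the backdoor criterion.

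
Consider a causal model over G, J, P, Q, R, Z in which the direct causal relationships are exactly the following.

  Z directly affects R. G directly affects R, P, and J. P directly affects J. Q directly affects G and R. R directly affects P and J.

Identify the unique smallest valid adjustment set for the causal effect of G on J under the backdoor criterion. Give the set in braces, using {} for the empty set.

Variables eligible for adjustment (non-descendants of G, excluding G and J): {Q, Z}.
Backdoor paths from G to J:
  P1: G <- Q -> R -> P -> J
  P2: G <- Q -> R -> J
The empty set is not sufficient: P1 (G <- Q -> R -> P -> J) has no collider blocking it and no conditioned non-collider, so it is open.
Try {Q}:
  P1: blocked at fork node Q ∈ conditioning set.
  P2: blocked at fork node Q ∈ conditioning set.
{Q} contains no descendant of G and blocks every backdoor path.
No other singleton works — e.g. {Z} leaves P1 open — so {Q} is the unique smallest valid adjustment set.

{Q}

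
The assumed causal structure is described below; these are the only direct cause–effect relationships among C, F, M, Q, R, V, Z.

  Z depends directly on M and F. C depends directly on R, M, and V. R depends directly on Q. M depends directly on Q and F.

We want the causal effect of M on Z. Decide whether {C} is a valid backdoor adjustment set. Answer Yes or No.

No

Backdoor paths from M to Z (paths whose first edge points into M):
  P1: M <- F -> Z
Condition 1 (no descendant of M in the set): FAILS — C is a descendant of M.
Condition 2 (every backdoor path blocked by {C}):
  P1: open — no interior node is in the conditioning set.
{C} does not satisfy the backdoor criterion.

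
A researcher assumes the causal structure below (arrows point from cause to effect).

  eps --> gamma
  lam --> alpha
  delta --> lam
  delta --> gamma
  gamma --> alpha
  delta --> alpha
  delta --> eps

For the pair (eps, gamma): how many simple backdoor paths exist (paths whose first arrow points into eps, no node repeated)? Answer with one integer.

3

A backdoor path from eps to gamma is any simple undirected path whose first edge points into eps (i.e. leaves eps via a parent).
Parents of eps: {delta}.
Enumerating:
  P1: eps <- delta -> gamma
  P2: eps <- delta -> lam -> alpha <- gamma
  P3: eps <- delta -> alpha <- gamma
That exhausts the simple backdoor paths. Count: 3.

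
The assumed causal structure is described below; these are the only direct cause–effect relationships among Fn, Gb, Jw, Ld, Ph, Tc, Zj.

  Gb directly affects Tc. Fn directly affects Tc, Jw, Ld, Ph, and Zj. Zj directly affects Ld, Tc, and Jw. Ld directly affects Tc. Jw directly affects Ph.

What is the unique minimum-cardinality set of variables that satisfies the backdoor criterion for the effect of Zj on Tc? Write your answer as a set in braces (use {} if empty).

Variables eligible for adjustment (non-descendants of Zj, excluding Zj and Tc): {Fn, Gb}.
Backdoor paths from Zj to Tc:
  P1: Zj <- Fn -> Ld -> Tc
  P2: Zj <- Fn -> Tc
The empty set is not sufficient: P1 (Zj <- Fn -> Ld -> Tc) has no collider blocking it and no conditioned non-collider, so it is open.
Try {Fn}:
  P1: blocked at fork node Fn ∈ conditioning set.
  P2: blocked at fork node Fn ∈ conditioning set.
{Fn} contains no descendant of Zj and blocks every backdoor path.
No other singleton works — e.g. {Gb} leaves P1 open — so {Fn} is the unique smallest valid adjustment set.

{Fn}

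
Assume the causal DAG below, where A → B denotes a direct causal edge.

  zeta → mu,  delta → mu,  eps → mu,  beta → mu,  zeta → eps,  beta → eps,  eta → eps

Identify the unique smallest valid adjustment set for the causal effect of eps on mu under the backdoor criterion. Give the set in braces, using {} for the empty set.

{beta, zeta}

Variables eligible for adjustment (non-descendants of eps, excluding eps and mu): {beta, delta, eta, zeta}.
Backdoor paths from eps to mu:
  P1: eps <- beta -> mu
  P2: eps <- zeta -> mu
The empty set is not sufficient: P1 (eps <- beta -> mu) has no collider blocking it and no conditioned non-collider, so it is open.
Try {beta, zeta}:
  P1: blocked at fork node beta ∈ conditioning set.
  P2: blocked at fork node zeta ∈ conditioning set.
{beta, zeta} contains no descendant of eps and blocks every backdoor path.
Every element of {beta, zeta} is needed (dropping beta leaves P1 open; dropping zeta leaves P2 open), so no proper subset is valid.
Among all size-2 subsets of the eligible variables, only {beta, zeta} blocks every backdoor path, so it is the unique smallest valid adjustment set.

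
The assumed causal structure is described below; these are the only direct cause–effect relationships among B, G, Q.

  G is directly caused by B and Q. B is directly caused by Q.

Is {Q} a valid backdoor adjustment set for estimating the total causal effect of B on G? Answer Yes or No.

Backdoor paths from B to G (paths whose first edge points into B):
  P1: B <- Q -> G
Condition 1 (no descendant of B in the set): holds — descendants of B are {G}; none are in {Q}.
Condition 2 (every backdoor path blocked by {Q}):
  P1: blocked at fork node Q ∈ conditioning set.
{Q} satisfies the backdoor criterion.

Yes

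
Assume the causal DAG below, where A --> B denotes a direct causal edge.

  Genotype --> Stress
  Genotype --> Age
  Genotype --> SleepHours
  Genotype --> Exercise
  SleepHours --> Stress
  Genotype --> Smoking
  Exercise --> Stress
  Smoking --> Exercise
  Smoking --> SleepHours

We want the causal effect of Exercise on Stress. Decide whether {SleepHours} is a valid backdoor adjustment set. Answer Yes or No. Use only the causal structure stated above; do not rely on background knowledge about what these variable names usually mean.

Backdoor paths from Exercise to Stress (paths whose first edge points into Exercise):
  P1: Exercise <- Genotype -> Smoking -> SleepHours -> Stress
  P2: Exercise <- Genotype -> SleepHours -> Stress
  P3: Exercise <- Genotype -> Stress
  P4: Exercise <- Smoking <- Genotype -> SleepHours -> Stress
  P5: Exercise <- Smoking <- Genotype -> Stress
  P6: Exercise <- Smoking -> SleepHours <- Genotype -> Stress
  P7: Exercise <- Smoking -> SleepHours -> Stress
Condition 1 (no descendant of Exercise in the set): holds — descendants of Exercise are {Stress}; none are in {SleepHours}.
Condition 2 (every backdoor path blocked by {SleepHours}):
  P1: blocked at chain node SleepHours ∈ conditioning set.
  P2: blocked at chain node SleepHours ∈ conditioning set.
  P3: open — no interior node is in the conditioning set.
  P4: blocked at chain node SleepHours ∈ conditioning set.
  P5: open — no interior node is in the conditioning set.
  P6: open — collider(s) SleepHours are conditioned on (or have a conditioned descendant) and no non-collider on the path is in the set.
  P7: blocked at chain node SleepHours ∈ conditioning set.
{SleepHours} does not satisfy the backdoor criterion.

No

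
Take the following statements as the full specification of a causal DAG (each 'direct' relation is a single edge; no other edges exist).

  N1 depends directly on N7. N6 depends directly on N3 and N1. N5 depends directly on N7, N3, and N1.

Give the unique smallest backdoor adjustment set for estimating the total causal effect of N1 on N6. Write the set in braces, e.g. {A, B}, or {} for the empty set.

Variables eligible for adjustment (non-descendants of N1, excluding N1 and N6): {N3, N7}.
Backdoor paths from N1 to N6:
  P1: N1 <- N7 -> N5 <- N3 -> N6
Each backdoor path contains an unconditioned collider, so every path is already blocked with the empty conditioning set:
  P1: blocked at collider N5 (neither it nor any descendant is in the conditioning set).
The empty set is therefore the unique smallest valid set.

{}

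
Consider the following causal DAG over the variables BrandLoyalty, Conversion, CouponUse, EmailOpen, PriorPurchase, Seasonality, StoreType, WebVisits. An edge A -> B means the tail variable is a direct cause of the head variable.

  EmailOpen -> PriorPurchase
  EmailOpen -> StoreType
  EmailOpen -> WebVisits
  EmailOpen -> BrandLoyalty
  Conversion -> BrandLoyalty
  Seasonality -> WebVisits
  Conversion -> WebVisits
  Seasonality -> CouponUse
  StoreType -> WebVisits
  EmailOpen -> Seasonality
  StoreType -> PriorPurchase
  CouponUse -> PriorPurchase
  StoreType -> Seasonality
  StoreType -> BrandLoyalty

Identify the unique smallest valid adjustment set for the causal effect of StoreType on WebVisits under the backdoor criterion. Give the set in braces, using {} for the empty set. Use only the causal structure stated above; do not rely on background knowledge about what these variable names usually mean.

Variables eligible for adjustment (non-descendants of StoreType, excluding StoreType and WebVisits): {Conversion, EmailOpen}.
Backdoor paths from StoreType to WebVisits:
  P1: StoreType <- EmailOpen -> Seasonality -> WebVisits
  P2: StoreType <- EmailOpen -> BrandLoyalty <- Conversion -> WebVisits
  P3: StoreType <- EmailOpen -> WebVisits
  P4: StoreType <- EmailOpen -> PriorPurchase <- CouponUse <- Seasonality -> WebVisits
The empty set is not sufficient: P1 (StoreType <- EmailOpen -> Seasonality -> WebVisits) has no collider blocking it and no conditioned non-collider, so it is open.
Try {EmailOpen}:
  P1: blocked at fork node EmailOpen ∈ conditioning set.
  P2: blocked at fork node EmailOpen ∈ conditioning set.
  P3: blocked at fork node EmailOpen ∈ conditioning set.
  P4: blocked at fork node EmailOpen ∈ conditioning set.
{EmailOpen} contains no descendant of StoreType and blocks every backdoor path.
No other singleton works — e.g. {Conversion} leaves P1 open — so {EmailOpen} is the unique smallest valid adjustment set.

{EmailOpen}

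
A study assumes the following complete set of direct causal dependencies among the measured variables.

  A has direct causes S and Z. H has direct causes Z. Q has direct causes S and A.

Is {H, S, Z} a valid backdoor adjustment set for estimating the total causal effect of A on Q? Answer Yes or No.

Yes

Backdoor paths from A to Q (paths whose first edge points into A):
  P1: A <- S -> Q
Condition 1 (no descendant of A in the set): holds — descendants of A are {Q}; none are in {H, S, Z}.
Condition 2 (every backdoor path blocked by {H, S, Z}):
  P1: blocked at fork node S ∈ conditioning set.
{H, S, Z} satisfies the backdoor criterion.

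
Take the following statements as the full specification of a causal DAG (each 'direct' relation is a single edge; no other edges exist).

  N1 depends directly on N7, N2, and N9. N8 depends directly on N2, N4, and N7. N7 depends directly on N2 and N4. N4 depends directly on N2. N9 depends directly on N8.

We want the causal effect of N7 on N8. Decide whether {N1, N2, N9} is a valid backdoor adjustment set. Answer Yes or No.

No

Backdoor paths from N7 to N8 (paths whose first edge points into N7):
  P1: N7 <- N2 -> N4 -> N8
  P2: N7 <- N2 -> N8
  P3: N7 <- N2 -> N1 <- N9 <- N8
  P4: N7 <- N4 <- N2 -> N8
  P5: N7 <- N4 <- N2 -> N1 <- N9 <- N8
  P6: N7 <- N4 -> N8
Condition 1 (no descendant of N7 in the set): FAILS — N1 and N9 are descendants of N7.
Condition 2 (every backdoor path blocked by {N1, N2, N9}):
  P1: blocked at fork node N2 ∈ conditioning set.
  P2: blocked at fork node N2 ∈ conditioning set.
  P3: blocked at fork node N2 ∈ conditioning set.
  P4: blocked at fork node N2 ∈ conditioning set.
  P5: blocked at fork node N2 ∈ conditioning set.
  P6: open — no interior node is in the conditioning set.
{N1, N2, N9} does not satisfy the backdoor criterion.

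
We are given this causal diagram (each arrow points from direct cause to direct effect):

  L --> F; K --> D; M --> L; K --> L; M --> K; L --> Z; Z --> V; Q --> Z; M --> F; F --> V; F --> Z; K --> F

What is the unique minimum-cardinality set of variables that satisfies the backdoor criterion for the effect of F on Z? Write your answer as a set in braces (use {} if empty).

{L}

Variables eligible for adjustment (non-descendants of F, excluding F and Z): {D, K, L, M, Q}.
Backdoor paths from F to Z:
  P1: F <- M -> K -> L -> Z
  P2: F <- M -> L -> Z
  P3: F <- K <- M -> L -> Z
  P4: F <- K -> L -> Z
  P5: F <- L -> Z
The empty set is not sufficient: P1 (F <- M -> K -> L -> Z) has no collider blocking it and no conditioned non-collider, so it is open.
Try {L}:
  P1: blocked at chain node L ∈ conditioning set.
  P2: blocked at chain node L ∈ conditioning set.
  P3: blocked at chain node L ∈ conditioning set.
  P4: blocked at chain node L ∈ conditioning set.
  P5: blocked at fork node L ∈ conditioning set.
{L} contains no descendant of F and blocks every backdoor path.
No other singleton works — e.g. {M} leaves P4 open — so {L} is the unique smallest valid adjustment set.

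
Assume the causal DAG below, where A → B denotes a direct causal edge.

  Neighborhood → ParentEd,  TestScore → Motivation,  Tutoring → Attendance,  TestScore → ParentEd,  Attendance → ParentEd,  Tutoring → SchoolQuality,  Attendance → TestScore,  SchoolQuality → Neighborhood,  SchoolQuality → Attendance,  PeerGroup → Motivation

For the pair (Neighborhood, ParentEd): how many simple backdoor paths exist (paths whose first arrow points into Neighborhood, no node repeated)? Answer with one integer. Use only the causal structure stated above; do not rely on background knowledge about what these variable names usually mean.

4

A backdoor path from Neighborhood to ParentEd is any simple undirected path whose first edge points into Neighborhood (i.e. leaves Neighborhood via a parent).
Parents of Neighborhood: {SchoolQuality}.
Enumerating:
  P1: Neighborhood <- SchoolQuality <- Tutoring -> Attendance -> TestScore -> ParentEd
  P2: Neighborhood <- SchoolQuality <- Tutoring -> Attendance -> ParentEd
  P3: Neighborhood <- SchoolQuality -> Attendance -> TestScore -> ParentEd
  P4: Neighborhood <- SchoolQuality -> Attendance -> ParentEd
That exhausts the simple backdoor paths. Count: 4.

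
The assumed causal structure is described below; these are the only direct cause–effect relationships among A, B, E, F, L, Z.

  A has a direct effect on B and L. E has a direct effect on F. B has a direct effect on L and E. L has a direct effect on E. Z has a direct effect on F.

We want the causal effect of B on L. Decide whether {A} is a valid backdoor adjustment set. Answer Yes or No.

Backdoor paths from B to L (paths whose first edge points into B):
  P1: B <- A -> L
Condition 1 (no descendant of B in the set): holds — descendants of B are {E, F, L}; none are in {A}.
Condition 2 (every backdoor path blocked by {A}):
  P1: blocked at fork node A ∈ conditioning set.
{A} satisfies the backdoor criterion.

Yes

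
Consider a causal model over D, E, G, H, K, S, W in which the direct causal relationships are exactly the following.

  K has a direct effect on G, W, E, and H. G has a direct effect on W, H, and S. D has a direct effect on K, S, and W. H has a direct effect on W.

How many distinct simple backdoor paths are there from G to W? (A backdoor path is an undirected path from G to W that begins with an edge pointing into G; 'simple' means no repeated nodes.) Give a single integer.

3

A backdoor path from G to W is any simple undirected path whose first edge points into G (i.e. leaves G via a parent).
Parents of G: {K}.
Enumerating:
  P1: G <- K <- D -> W
  P2: G <- K -> H -> W
  P3: G <- K -> W
That exhausts the simple backdoor paths. Count: 3.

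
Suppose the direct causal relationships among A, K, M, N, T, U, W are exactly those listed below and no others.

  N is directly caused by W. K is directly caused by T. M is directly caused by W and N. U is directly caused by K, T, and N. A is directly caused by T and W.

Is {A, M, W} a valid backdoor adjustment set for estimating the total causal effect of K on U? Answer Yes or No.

Backdoor paths from K to U (paths whose first edge points into K):
  P1: K <- T -> A <- W -> N -> U
  P2: K <- T -> A <- W -> M <- N -> U
  P3: K <- T -> U
Condition 1 (no descendant of K in the set): holds — descendants of K are {U}; none are in {A, M, W}.
Condition 2 (every backdoor path blocked by {A, M, W}):
  P1: blocked at fork node W ∈ conditioning set.
  P2: blocked at fork node W ∈ conditioning set.
  P3: open — no interior node is in the conditioning set.
{A, M, W} does not satisfy the backdoor criterion.

No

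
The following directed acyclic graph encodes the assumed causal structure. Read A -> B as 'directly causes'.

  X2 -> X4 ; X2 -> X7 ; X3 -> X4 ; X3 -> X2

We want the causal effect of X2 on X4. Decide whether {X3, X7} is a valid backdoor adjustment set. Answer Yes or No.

No

Backdoor paths from X2 to X4 (paths whose first edge points into X2):
  P1: X2 <- X3 -> X4
Condition 1 (no descendant of X2 in the set): FAILS — X7 is a descendant of X2.
Condition 2 (every backdoor path blocked by {X3, X7}):
  P1: blocked at fork node X3 ∈ conditioning set.
{X3, X7} does not satisfy the backdoor criterion.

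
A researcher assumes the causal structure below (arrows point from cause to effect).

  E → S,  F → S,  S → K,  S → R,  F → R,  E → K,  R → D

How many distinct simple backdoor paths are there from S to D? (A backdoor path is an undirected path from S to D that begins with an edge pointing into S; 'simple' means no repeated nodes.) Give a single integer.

1

A backdoor path from S to D is any simple undirected path whose first edge points into S (i.e. leaves S via a parent).
Parents of S: {E, F}.
Enumerating:
  P1: S <- F -> R -> D
That exhausts the simple backdoor paths. Count: 1.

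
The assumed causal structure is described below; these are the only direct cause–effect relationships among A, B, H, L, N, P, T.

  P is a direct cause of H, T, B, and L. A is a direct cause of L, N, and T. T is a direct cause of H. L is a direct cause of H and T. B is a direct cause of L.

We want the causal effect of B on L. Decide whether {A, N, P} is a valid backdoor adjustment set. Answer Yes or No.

Yes

Backdoor paths from B to L (paths whose first edge points into B):
  P1: B <- P -> L
  P2: B <- P -> T <- A -> L
  P3: B <- P -> T <- L
  P4: B <- P -> T -> H <- L
  P5: B <- P -> H <- L
  P6: B <- P -> H <- T <- A -> L
  P7: B <- P -> H <- T <- L
Condition 1 (no descendant of B in the set): holds — descendants of B are {H, L, T}; none are in {A, N, P}.
Condition 2 (every backdoor path blocked by {A, N, P}):
  P1: blocked at fork node P ∈ conditioning set.
  P2: blocked at fork node P ∈ conditioning set.
  P3: blocked at fork node P ∈ conditioning set.
  P4: blocked at fork node P ∈ conditioning set.
  P5: blocked at fork node P ∈ conditioning set.
  P6: blocked at fork node P ∈ conditioning set.
  P7: blocked at fork node P ∈ conditioning set.
{A, N, P} satisfies the backdoor criterion.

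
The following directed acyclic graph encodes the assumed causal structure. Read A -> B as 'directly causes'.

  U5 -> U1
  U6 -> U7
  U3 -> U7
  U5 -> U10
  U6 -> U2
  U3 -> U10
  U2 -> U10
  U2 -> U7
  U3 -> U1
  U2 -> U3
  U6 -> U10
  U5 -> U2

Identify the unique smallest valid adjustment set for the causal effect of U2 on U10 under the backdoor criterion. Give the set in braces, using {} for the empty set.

{U5, U6}

Variables eligible for adjustment (non-descendants of U2, excluding U2 and U10): {U5, U6}.
Backdoor paths from U2 to U10:
  P1: U2 <- U6 -> U7 <- U3 -> U10
  P2: U2 <- U6 -> U7 <- U3 -> U1 <- U5 -> U10
  P3: U2 <- U6 -> U10
  P4: U2 <- U5 -> U10
  P5: U2 <- U5 -> U1 <- U3 -> U7 <- U6 -> U10
  P6: U2 <- U5 -> U1 <- U3 -> U10
The empty set is not sufficient: P3 (U2 <- U6 -> U10) has no collider blocking it and no conditioned non-collider, so it is open.
Try {U5, U6}:
  P1: blocked at fork node U6 ∈ conditioning set.
  P2: blocked at fork node U6 ∈ conditioning set.
  P3: blocked at fork node U6 ∈ conditioning set.
  P4: blocked at fork node U5 ∈ conditioning set.
  P5: blocked at fork node U5 ∈ conditioning set.
  P6: blocked at fork node U5 ∈ conditioning set.
{U5, U6} contains no descendant of U2 and blocks every backdoor path.
Every element of {U5, U6} is needed (dropping U5 leaves P4 open; dropping U6 leaves P3 open), so no proper subset is valid.
Among all size-2 subsets of the eligible variables, only {U5, U6} blocks every backdoor path, so it is the unique smallest valid adjustment set.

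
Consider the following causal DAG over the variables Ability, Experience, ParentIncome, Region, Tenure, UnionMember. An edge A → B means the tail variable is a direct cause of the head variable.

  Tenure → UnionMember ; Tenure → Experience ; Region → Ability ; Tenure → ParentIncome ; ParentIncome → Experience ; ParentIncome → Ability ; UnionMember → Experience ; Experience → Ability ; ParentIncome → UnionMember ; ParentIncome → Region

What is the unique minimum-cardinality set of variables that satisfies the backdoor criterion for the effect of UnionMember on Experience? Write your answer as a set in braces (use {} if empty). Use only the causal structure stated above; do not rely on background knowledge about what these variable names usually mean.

{ParentIncome, Tenure}

Variables eligible for adjustment (non-descendants of UnionMember, excluding UnionMember and Experience): {ParentIncome, Region, Tenure}.
Backdoor paths from UnionMember to Experience:
  P1: UnionMember <- Tenure -> ParentIncome -> Experience
  P2: UnionMember <- Tenure -> ParentIncome -> Region -> Ability <- Experience
  P3: UnionMember <- Tenure -> ParentIncome -> Ability <- Experience
  P4: UnionMember <- Tenure -> Experience
  P5: UnionMember <- ParentIncome <- Tenure -> Experience
  P6: UnionMember <- ParentIncome -> Experience
  P7: UnionMember <- ParentIncome -> Region -> Ability <- Experience
  P8: UnionMember <- ParentIncome -> Ability <- Experience
The empty set is not sufficient: P1 (UnionMember <- Tenure -> ParentIncome -> Experience) has no collider blocking it and no conditioned non-collider, so it is open.
Try {ParentIncome, Tenure}:
  P1: blocked at fork node Tenure ∈ conditioning set.
  P2: blocked at fork node Tenure ∈ conditioning set.
  P3: blocked at fork node Tenure ∈ conditioning set.
  P4: blocked at fork node Tenure ∈ conditioning set.
  P5: blocked at chain node ParentIncome ∈ conditioning set.
  P6: blocked at fork node ParentIncome ∈ conditioning set.
  P7: blocked at fork node ParentIncome ∈ conditioning set.
  P8: blocked at fork node ParentIncome ∈ conditioning set.
{ParentIncome, Tenure} contains no descendant of UnionMember and blocks every backdoor path.
Every element of {ParentIncome, Tenure} is needed (dropping ParentIncome leaves P6 open; dropping Tenure leaves P4 open), so no proper subset is valid.
Among all size-2 subsets of the eligible variables, only {ParentIncome, Tenure} blocks every backdoor path, so it is the unique smallest valid adjustment set.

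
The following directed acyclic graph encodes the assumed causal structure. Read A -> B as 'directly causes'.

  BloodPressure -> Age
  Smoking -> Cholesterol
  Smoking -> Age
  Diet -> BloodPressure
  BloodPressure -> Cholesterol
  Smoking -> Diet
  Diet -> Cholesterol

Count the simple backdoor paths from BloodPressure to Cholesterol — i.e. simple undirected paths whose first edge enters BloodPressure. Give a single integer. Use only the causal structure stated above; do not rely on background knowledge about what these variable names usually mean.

A backdoor path from BloodPressure to Cholesterol is any simple undirected path whose first edge points into BloodPressure (i.e. leaves BloodPressure via a parent).
Parents of BloodPressure: {Diet}.
Enumerating:
  P1: BloodPressure <- Diet <- Smoking -> Cholesterol
  P2: BloodPressure <- Diet -> Cholesterol
That exhausts the simple backdoor paths. Count: 2.

2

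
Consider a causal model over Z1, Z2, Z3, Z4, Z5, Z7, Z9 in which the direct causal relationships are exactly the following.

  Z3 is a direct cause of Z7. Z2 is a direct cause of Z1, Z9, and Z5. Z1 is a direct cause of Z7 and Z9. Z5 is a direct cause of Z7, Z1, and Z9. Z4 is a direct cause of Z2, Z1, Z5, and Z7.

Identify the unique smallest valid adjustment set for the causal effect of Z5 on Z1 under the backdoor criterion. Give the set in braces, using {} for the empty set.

{Z2, Z4}

Variables eligible for adjustment (non-descendants of Z5, excluding Z5 and Z1): {Z2, Z3, Z4}.
Backdoor paths from Z5 to Z1:
  P1: Z5 <- Z4 -> Z2 -> Z1
  P2: Z5 <- Z4 -> Z2 -> Z9 <- Z1
  P3: Z5 <- Z4 -> Z1
  P4: Z5 <- Z4 -> Z7 <- Z1
  P5: Z5 <- Z2 <- Z4 -> Z1
  P6: Z5 <- Z2 <- Z4 -> Z7 <- Z1
  P7: Z5 <- Z2 -> Z1
  P8: Z5 <- Z2 -> Z9 <- Z1
The empty set is not sufficient: P1 (Z5 <- Z4 -> Z2 -> Z1) has no collider blocking it and no conditioned non-collider, so it is open.
Try {Z2, Z4}:
  P1: blocked at fork node Z4 ∈ conditioning set.
  P2: blocked at fork node Z4 ∈ conditioning set.
  P3: blocked at fork node Z4 ∈ conditioning set.
  P4: blocked at fork node Z4 ∈ conditioning set.
  P5: blocked at chain node Z2 ∈ conditioning set.
  P6: blocked at chain node Z2 ∈ conditioning set.
  P7: blocked at fork node Z2 ∈ conditioning set.
  P8: blocked at fork node Z2 ∈ conditioning set.
{Z2, Z4} contains no descendant of Z5 and blocks every backdoor path.
Every element of {Z2, Z4} is needed (dropping Z2 leaves P7 open; dropping Z4 leaves P3 open), so no proper subset is valid.
Among all size-2 subsets of the eligible variables, only {Z2, Z4} blocks every backdoor path, so it is the unique smallest valid adjustment set.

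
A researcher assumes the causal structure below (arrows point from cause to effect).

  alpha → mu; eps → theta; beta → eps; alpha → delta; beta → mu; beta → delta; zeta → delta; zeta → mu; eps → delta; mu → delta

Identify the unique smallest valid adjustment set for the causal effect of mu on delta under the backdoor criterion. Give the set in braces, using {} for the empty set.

Variables eligible for adjustment (non-descendants of mu, excluding mu and delta): {alpha, beta, eps, theta, zeta}.
Backdoor paths from mu to delta:
  P1: mu <- zeta -> delta
  P2: mu <- alpha -> delta
  P3: mu <- beta -> eps -> delta
  P4: mu <- beta -> delta
The empty set is not sufficient: P1 (mu <- zeta -> delta) has no collider blocking it and no conditioned non-collider, so it is open.
Try {alpha, beta, zeta}:
  P1: blocked at fork node zeta ∈ conditioning set.
  P2: blocked at fork node alpha ∈ conditioning set.
  P3: blocked at fork node beta ∈ conditioning set.
  P4: blocked at fork node beta ∈ conditioning set.
{alpha, beta, zeta} contains no descendant of mu and blocks every backdoor path.
Every element of {alpha, beta, zeta} is needed (dropping alpha leaves P2 open; dropping beta leaves P3 open; dropping zeta leaves P1 open), so no proper subset is valid.
Among all size-3 subsets of the eligible variables, only {alpha, beta, zeta} blocks every backdoor path, so it is the unique smallest valid adjustment set.

{alpha, beta, zeta}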